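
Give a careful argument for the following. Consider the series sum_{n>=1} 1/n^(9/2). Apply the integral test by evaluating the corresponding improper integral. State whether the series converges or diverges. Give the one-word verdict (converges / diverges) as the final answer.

Let f(x) = x^(-9/2). Then f is positive, continuous, and decreasing on [1, infinity), so the integral test applies.
Compute the improper integral int_{1}^infinity f(x) dx:
  antiderivative F(x) = -2/(7*x^(7/2)).
  As x -> infinity, F(x) -> 0 (since p = 9/2 > 1).
  So int = F(infinity) - F(1) = 0 - (-2/7) = 2/7.
  Finite, so by the integral test, the series converges.

converges


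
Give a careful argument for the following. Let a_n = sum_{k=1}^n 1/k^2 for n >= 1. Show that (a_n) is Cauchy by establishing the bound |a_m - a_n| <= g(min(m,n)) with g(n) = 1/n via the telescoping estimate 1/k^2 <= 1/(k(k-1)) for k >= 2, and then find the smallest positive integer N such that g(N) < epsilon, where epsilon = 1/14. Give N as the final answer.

For m > n >= 1: |a_m - a_n| = sum_{k=n+1}^m 1/k^2.
Use 1/k^2 <= 1/(k(k-1)) = 1/(k-1) - 1/k for k >= 2:
sum_{k=n+1}^m 1/k^2 <= sum_{k=n+1}^m (1/(k-1) - 1/k) = 1/n - 1/m <= 1/n.
By symmetry the same bound holds with n,m swapped, so |a_m - a_n| <= 1/min(m,n) = g(min(m,n)). Since g(n) -> 0, (a_n) is Cauchy.
Now solve g(N) < 1/14: 1/N < 1/14 <=> N > 1/(1/14) = 14.
The smallest integer strictly greater than 14 is N = 15.
Check: g(15) = 1/15 < 1/14; g(14) = 1/14 >= 1/14. So N = 15.

15


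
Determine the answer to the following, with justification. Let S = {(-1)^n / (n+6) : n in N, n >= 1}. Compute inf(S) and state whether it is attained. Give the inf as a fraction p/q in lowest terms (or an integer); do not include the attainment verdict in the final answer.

Analysis:
- Values: -1/7, 1/8, -1/9, 1/10, -1/11, ...
- Positive terms (even n): 1/(2+6), 1/(4+6), ... decreasing -> max = 1/8 (n=2).
- Negative terms (odd n): -1/(1+6), -1/(3+6), ... increasing -> min = -1/7 (n=1).
- So sup = 1/8 (attained at n=2); inf = -1/7 (attained at n=1).
Conclusion: inf(S) = -1/7, attained in S.

-1/7


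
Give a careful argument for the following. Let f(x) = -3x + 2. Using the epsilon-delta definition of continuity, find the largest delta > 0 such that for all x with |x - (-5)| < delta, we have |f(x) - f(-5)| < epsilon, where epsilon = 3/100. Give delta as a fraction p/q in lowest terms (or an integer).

We compute f(-5) = -3*(-5) + 2 = 17.
|f(x) - f(-5)| = |-3x + 2 - (17)| = |-3(x - (-5))| = 3|x - (-5)|.
We need 3|x - (-5)| < 3/100, i.e. |x - (-5)| < 3/100 / 3 = 1/100.
So any delta <= 1/100 works. Conversely, if delta > 1/100, then x = -5 + 1/100 satisfies |x - (-5)| = 1/100 < delta but |f(x) - f(-5)| = 3 * 1/100 = 3/100, which is not < 3/100; so no larger delta works.
Hence the largest such delta is 1/100.

1/100


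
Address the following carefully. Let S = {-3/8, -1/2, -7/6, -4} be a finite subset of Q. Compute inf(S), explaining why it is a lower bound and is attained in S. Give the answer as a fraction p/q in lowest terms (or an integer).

S is finite, so inf(S) = min(S).
Sorted increasing:
-4, -7/6, -1/2, -3/8
The extremum is -4.
For every x in S, x >= -4. And -4 is in S, so it is attained.
Therefore inf(S) = -4.

-4


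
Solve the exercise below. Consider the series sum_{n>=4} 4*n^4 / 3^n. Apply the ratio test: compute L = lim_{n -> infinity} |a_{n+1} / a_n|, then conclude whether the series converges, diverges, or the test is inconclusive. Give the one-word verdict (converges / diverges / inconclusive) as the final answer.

Let a_n denote the general term. Form the ratio a_{n+1}/a_n and simplify:
a_{n+1}/a_n = (n + 1)^4/(3*n^4)
Take the limit as n -> infinity: L = 1/3.
Since L = 1/3 < 1, the ratio test implies the series converges.

converges


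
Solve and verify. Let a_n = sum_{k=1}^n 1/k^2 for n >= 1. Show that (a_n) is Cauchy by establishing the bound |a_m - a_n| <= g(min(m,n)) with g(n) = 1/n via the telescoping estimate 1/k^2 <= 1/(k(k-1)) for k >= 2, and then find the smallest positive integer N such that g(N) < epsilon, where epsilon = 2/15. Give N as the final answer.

For m > n >= 1: |a_m - a_n| = sum_{k=n+1}^m 1/k^2.
Use 1/k^2 <= 1/(k(k-1)) = 1/(k-1) - 1/k for k >= 2:
sum_{k=n+1}^m 1/k^2 <= sum_{k=n+1}^m (1/(k-1) - 1/k) = 1/n - 1/m <= 1/n.
By symmetry the same bound holds with n,m swapped, so |a_m - a_n| <= 1/min(m,n) = g(min(m,n)). Since g(n) -> 0, (a_n) is Cauchy.
Now solve g(N) < 2/15: 1/N < 2/15 <=> N > 1/(2/15) = 15/2.
The smallest integer strictly greater than 15/2 is N = 8.
Check: g(8) = 1/8 < 2/15; g(7) = 1/7 >= 2/15. So N = 8.

8


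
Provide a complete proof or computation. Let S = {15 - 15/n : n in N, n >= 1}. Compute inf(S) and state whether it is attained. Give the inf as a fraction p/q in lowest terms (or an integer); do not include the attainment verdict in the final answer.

Analysis:
- Values: 0, 15/2, 10, 45/4, ... strictly increasing.
- Minimum is 0 (n=1); inf = 0 (attained).
- 15 - 15/n -> 15 from below; sup = 15, not attained.
Conclusion: inf(S) = 0, attained in S.

0


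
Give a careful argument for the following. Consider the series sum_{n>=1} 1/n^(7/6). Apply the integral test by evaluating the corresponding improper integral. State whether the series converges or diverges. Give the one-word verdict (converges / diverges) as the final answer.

Let f(x) = x^(-7/6). Then f is positive, continuous, and decreasing on [1, infinity), so the integral test applies.
Compute the improper integral int_{1}^infinity f(x) dx:
  antiderivative F(x) = -6/x^(1/6).
  As x -> infinity, F(x) -> 0 (since p = 7/6 > 1).
  So int = F(infinity) - F(1) = 0 - (-6) = 6.
  Finite, so by the integral test, the series converges.

converges


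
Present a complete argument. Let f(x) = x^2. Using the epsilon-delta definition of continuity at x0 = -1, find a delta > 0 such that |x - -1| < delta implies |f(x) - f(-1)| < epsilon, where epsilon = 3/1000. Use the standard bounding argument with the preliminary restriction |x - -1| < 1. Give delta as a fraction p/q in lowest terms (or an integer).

Factor: |x^2 - (-1)^2| = |x - -1| * |x + -1|.
Impose |x - -1| < 1 first. Then |x + -1| = |(x - -1) + 2*(-1)| <= |x - -1| + 2*|-1| < 1 + 2 = 3.
So |x^2 - (-1)^2| < delta * 3.
We need delta * 3 <= 3/1000, i.e. delta <= 3/1000/3 = 1/1000.
Since 1/1000 < 1, this is tighter than 1; take delta = 1/1000.
So delta = 1/1000 works.

1/1000


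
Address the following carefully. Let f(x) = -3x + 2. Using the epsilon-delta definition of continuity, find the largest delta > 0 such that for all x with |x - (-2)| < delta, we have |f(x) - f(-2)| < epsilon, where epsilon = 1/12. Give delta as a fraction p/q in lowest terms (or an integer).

We compute f(-2) = -3*(-2) + 2 = 8.
|f(x) - f(-2)| = |-3x + 2 - (8)| = |-3(x - (-2))| = 3|x - (-2)|.
We need 3|x - (-2)| < 1/12, i.e. |x - (-2)| < 1/12 / 3 = 1/36.
So any delta <= 1/36 works. Conversely, if delta > 1/36, then x = -2 + 1/36 satisfies |x - (-2)| = 1/36 < delta but |f(x) - f(-2)| = 3 * 1/36 = 1/12, which is not < 1/12; so no larger delta works.
Hence the largest such delta is 1/36.

1/36


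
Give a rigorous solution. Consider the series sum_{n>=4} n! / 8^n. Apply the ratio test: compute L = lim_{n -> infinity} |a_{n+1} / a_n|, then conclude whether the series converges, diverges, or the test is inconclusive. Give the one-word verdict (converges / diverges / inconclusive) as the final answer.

Let a_n denote the general term. Form the ratio a_{n+1}/a_n and simplify:
a_{n+1}/a_n = n/8 + 1/8
Take the limit as n -> infinity: L = infinity.
Since L = infinity > 1 (or L = infinity), the ratio test implies the series diverges.

diverges


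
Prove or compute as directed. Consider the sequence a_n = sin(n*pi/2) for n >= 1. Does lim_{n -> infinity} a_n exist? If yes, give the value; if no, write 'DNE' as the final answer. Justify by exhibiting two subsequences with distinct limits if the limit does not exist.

Examine the behaviour of a_n along subsequences.
a_{4k+1} = sin(pi/2 + 2k*pi) = 1 -> 1. a_{4k+3} = sin(3pi/2 + 2k*pi) = -1 -> -1.
Since these two subsequential limits are 1 and -1, distinct, the full sequence cannot converge (a convergent sequence has all subsequences tending to the same limit). So lim a_n does not exist.

DNE


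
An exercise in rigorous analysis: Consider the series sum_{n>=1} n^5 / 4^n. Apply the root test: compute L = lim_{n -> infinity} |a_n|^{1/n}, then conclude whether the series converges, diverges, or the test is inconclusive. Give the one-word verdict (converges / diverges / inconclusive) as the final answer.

Let a_n denote the general term. Form |a_n|^(1/n) and simplify:
|a_n|^(1/n) = n^(5/n)/4
Take the limit as n -> infinity: L = 1/4.
Since L = 1/4 < 1, the root test implies convergence.

converges


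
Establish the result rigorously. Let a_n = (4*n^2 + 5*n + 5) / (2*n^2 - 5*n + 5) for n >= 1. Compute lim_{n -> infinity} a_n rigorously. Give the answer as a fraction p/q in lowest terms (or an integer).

Divide numerator and denominator by n^2, the highest power:
numerator / n^2 = 4 + 5/n + 5/n^2
denominator / n^2 = 2 - 5/n + 5/n^2
As n -> infinity, all terms of the form c/n^k (k >= 1) tend to 0.
So numerator / n^2 -> 4 and denominator / n^2 -> 2.
Therefore lim a_n = 2.

2


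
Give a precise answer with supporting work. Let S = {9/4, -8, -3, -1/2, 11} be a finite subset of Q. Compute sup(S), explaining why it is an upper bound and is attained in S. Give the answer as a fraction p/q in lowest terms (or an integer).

S is finite, so sup(S) = max(S).
Sorted decreasing:
11, 9/4, -1/2, -3, -8
The extremum is 11.
For every x in S, x <= 11. And 11 is in S, so it is attained.
Therefore sup(S) = 11.

11


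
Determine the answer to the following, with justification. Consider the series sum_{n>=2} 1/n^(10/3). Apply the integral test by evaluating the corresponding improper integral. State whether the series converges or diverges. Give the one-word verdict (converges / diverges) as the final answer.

Let f(x) = x^(-10/3). Then f is positive, continuous, and decreasing on [2, infinity), so the integral test applies.
Compute the improper integral int_{2}^infinity f(x) dx:
  antiderivative F(x) = -3/(7*x^(7/3)).
  As x -> infinity, F(x) -> 0 (since p = 10/3 > 1).
  So int = F(infinity) - F(2) = 0 - (-3*2^(2/3)/56) = 3*2^(2/3)/56.
  Finite, so by the integral test, the series converges.

converges


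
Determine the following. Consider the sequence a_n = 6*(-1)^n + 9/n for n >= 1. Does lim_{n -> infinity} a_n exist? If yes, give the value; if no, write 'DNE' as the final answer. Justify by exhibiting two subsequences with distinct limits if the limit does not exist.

Examine the behaviour of a_n along subsequences.
a_{2k} = 6 + 9/(2k) -> 6. a_{2k+1} = -6 + 9/(2k+1) -> -6.
Since these two subsequential limits are 6 and -6, distinct, the full sequence cannot converge (a convergent sequence has all subsequences tending to the same limit). So lim a_n does not exist.

DNE


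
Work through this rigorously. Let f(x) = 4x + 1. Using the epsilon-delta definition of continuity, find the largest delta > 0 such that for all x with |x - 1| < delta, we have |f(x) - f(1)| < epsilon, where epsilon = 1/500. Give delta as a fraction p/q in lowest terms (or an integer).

We compute f(1) = 4*(1) + 1 = 5.
|f(x) - f(1)| = |4x + 1 - (5)| = |4(x - 1)| = 4|x - 1|.
We need 4|x - 1| < 1/500, i.e. |x - 1| < 1/500 / 4 = 1/2000.
So any delta <= 1/2000 works. Conversely, if delta > 1/2000, then x = 1 + 1/2000 satisfies |x - 1| = 1/2000 < delta but |f(x) - f(1)| = 4 * 1/2000 = 1/500, which is not < 1/500; so no larger delta works.
Hence the largest such delta is 1/2000.

1/2000


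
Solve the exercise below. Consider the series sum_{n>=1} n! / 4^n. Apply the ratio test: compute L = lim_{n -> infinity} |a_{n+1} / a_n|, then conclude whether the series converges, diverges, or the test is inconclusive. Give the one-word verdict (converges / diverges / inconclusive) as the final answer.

Let a_n denote the general term. Form the ratio a_{n+1}/a_n and simplify:
a_{n+1}/a_n = n/4 + 1/4
Take the limit as n -> infinity: L = infinity.
Since L = infinity > 1 (or L = infinity), the ratio test implies the series diverges.

diverges


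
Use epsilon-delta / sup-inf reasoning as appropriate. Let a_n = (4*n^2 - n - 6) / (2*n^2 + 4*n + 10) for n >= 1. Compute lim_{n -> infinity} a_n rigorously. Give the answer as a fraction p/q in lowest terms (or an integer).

Divide numerator and denominator by n^2, the highest power:
numerator / n^2 = 4 - 1/n - 6/n^2
denominator / n^2 = 2 + 4/n + 10/n^2
As n -> infinity, all terms of the form c/n^k (k >= 1) tend to 0.
So numerator / n^2 -> 4 and denominator / n^2 -> 2.
Therefore lim a_n = 2.

2


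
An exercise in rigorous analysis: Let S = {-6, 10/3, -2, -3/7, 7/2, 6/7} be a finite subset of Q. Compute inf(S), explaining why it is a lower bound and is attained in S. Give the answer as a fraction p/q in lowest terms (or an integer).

S is finite, so inf(S) = min(S).
Sorted increasing:
-6, -2, -3/7, 6/7, 10/3, 7/2
The extremum is -6.
For every x in S, x >= -6. And -6 is in S, so it is attained.
Therefore inf(S) = -6.

-6


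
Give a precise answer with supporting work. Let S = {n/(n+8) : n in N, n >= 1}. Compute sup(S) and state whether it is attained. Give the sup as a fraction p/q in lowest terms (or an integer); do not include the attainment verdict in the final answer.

Analysis:
- Values: 1/9, 1/5, 3/11, 1/3, ... strictly increasing.
- Minimum is 1/9 (n=1); inf = 1/9 (attained).
- n/(n+8) = 1 - 8/(n+8) -> 1 from below as n -> infinity, and never equals 1.
- So sup = 1 (not attained).
Conclusion: sup(S) = 1, not attained in S.

1


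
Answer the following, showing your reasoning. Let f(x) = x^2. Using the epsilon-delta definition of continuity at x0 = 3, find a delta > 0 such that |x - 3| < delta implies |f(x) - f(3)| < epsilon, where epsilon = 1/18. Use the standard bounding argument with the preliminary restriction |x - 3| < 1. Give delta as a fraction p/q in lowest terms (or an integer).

Factor: |x^2 - (3)^2| = |x - 3| * |x + 3|.
Impose |x - 3| < 1 first. Then |x + 3| = |(x - 3) + 2*(3)| <= |x - 3| + 2*|3| < 1 + 6 = 7.
So |x^2 - (3)^2| < delta * 7.
We need delta * 7 <= 1/18, i.e. delta <= 1/18/7 = 1/126.
Since 1/126 < 1, this is tighter than 1; take delta = 1/126.
So delta = 1/126 works.

1/126


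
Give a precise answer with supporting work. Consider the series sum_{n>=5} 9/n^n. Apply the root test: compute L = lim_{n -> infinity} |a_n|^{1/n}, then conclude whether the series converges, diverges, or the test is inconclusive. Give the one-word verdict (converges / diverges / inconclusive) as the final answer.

Let a_n denote the general term. Form |a_n|^(1/n) and simplify:
|a_n|^(1/n) = 3^(2/n)/n
Take the limit as n -> infinity: L = 0.
Since L = 0 < 1, the root test implies convergence.

converges


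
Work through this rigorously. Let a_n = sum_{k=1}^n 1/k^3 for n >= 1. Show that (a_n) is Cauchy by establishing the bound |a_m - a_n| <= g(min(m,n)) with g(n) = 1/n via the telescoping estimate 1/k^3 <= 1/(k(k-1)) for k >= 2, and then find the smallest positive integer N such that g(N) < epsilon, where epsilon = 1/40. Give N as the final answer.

For m > n >= 1: |a_m - a_n| = sum_{k=n+1}^m 1/k^3.
Use 1/k^3 <= 1/(k(k-1)) = 1/(k-1) - 1/k for k >= 2 (which holds since k^3 >= k^2 >= k(k-1) for k >= 2):
sum_{k=n+1}^m 1/k^3 <= sum_{k=n+1}^m (1/(k-1) - 1/k) = 1/n - 1/m <= 1/n.
By symmetry the same bound holds with n,m swapped, so |a_m - a_n| <= 1/min(m,n) = g(min(m,n)). Since g(n) -> 0, (a_n) is Cauchy.
Now solve g(N) < 1/40: 1/N < 1/40 <=> N > 1/(1/40) = 40.
The smallest integer strictly greater than 40 is N = 41.
Check: g(41) = 1/41 < 1/40; g(40) = 1/40 >= 1/40. So N = 41.

41


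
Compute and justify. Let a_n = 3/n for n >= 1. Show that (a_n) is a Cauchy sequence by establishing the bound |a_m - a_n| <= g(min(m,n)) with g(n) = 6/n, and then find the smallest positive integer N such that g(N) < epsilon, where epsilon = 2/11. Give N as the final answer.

For any m, n >= 1, by the triangle inequality:
|a_m - a_n| = |3/m - 3/n| <= 3*1/m + 3*1/n <= 6/min(m,n).
So g(n) = 6/n bounds the Cauchy difference. Since g(n) -> 0, (a_n) is Cauchy.
Now solve g(N) < 2/11: 6/N < 2/11 <=> N > 6 / (2/11) = 33.
The smallest integer strictly greater than 33 is N = 34.
Check: g(34) = 6/34 = 3/17 < 2/11; g(33) = 2/11 >= 2/11. So N = 34.

34


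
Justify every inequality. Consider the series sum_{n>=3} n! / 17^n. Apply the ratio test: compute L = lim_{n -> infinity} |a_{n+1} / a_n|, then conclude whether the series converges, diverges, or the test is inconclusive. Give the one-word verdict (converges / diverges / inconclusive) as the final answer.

Let a_n denote the general term. Form the ratio a_{n+1}/a_n and simplify:
a_{n+1}/a_n = n/17 + 1/17
Take the limit as n -> infinity: L = infinity.
Since L = infinity > 1 (or L = infinity), the ratio test implies the series diverges.

diverges


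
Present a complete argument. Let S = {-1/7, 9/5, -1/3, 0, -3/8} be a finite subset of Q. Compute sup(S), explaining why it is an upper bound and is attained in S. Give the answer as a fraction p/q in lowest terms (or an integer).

S is finite, so sup(S) = max(S).
Sorted decreasing:
9/5, 0, -1/7, -1/3, -3/8
The extremum is 9/5.
For every x in S, x <= 9/5. And 9/5 is in S, so it is attained.
Therefore sup(S) = 9/5.

9/5


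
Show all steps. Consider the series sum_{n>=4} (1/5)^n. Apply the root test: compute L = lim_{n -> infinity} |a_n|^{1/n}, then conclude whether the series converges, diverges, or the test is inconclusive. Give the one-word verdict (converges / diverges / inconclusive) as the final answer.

Let a_n denote the general term. Form |a_n|^(1/n) and simplify:
|a_n|^(1/n) = 1/5
Take the limit as n -> infinity: L = 1/5.
Since L = 1/5 < 1, the root test implies convergence.

converges


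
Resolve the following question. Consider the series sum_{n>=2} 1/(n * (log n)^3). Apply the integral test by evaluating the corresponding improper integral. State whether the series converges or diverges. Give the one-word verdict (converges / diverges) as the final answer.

Let f(x) = 1/(x*log(x)^3). Then f is positive, continuous, and decreasing on [2, infinity), so the integral test applies.
Compute the improper integral int_{2}^infinity f(x) dx:
  antiderivative F(x) = -1/(2*log(x)^2).
  F(x) -> 0 as x -> infinity.  int = 0 - F(2) = 1/(2*log(2)^2) < infinity. By the integral test, the series converges.

converges


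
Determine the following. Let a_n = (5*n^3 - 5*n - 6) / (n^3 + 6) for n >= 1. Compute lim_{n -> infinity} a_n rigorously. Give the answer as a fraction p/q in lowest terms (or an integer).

Divide numerator and denominator by n^3, the highest power:
numerator / n^3 = 5 - 5/n^2 - 6/n^3
denominator / n^3 = 1 + 6/n^3
As n -> infinity, all terms of the form c/n^k (k >= 1) tend to 0.
So numerator / n^3 -> 5 and denominator / n^3 -> 1.
Therefore lim a_n = 5.

5


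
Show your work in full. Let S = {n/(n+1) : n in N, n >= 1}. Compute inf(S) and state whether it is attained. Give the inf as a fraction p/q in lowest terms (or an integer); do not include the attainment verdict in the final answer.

Analysis:
- Values: 1/2, 2/3, 3/4, 4/5, ... strictly increasing.
- Minimum is 1/2 (n=1); inf = 1/2 (attained).
- n/(n+1) = 1 - 1/(n+1) -> 1 from below as n -> infinity, and never equals 1.
- So sup = 1 (not attained).
Conclusion: inf(S) = 1/2, attained in S.

1/2


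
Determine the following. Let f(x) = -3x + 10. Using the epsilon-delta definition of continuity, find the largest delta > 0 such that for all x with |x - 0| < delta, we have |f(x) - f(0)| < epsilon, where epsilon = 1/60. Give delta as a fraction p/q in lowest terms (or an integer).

We compute f(0) = -3*(0) + 10 = 10.
|f(x) - f(0)| = |-3x + 10 - (10)| = |-3(x - 0)| = 3|x - 0|.
We need 3|x - 0| < 1/60, i.e. |x - 0| < 1/60 / 3 = 1/180.
So any delta <= 1/180 works. Conversely, if delta > 1/180, then x = 0 + 1/180 satisfies |x - 0| = 1/180 < delta but |f(x) - f(0)| = 3 * 1/180 = 1/60, which is not < 1/60; so no larger delta works.
Hence the largest such delta is 1/180.

1/180


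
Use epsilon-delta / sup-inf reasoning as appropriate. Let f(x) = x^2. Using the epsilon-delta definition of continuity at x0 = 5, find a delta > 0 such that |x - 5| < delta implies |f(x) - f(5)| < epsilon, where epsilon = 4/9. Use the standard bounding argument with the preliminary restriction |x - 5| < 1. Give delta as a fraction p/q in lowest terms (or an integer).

Factor: |x^2 - (5)^2| = |x - 5| * |x + 5|.
Impose |x - 5| < 1 first. Then |x + 5| = |(x - 5) + 2*(5)| <= |x - 5| + 2*|5| < 1 + 10 = 11.
So |x^2 - (5)^2| < delta * 11.
We need delta * 11 <= 4/9, i.e. delta <= 4/9/11 = 4/99.
Since 4/99 < 1, this is tighter than 1; take delta = 4/99.
So delta = 4/99 works.

4/99


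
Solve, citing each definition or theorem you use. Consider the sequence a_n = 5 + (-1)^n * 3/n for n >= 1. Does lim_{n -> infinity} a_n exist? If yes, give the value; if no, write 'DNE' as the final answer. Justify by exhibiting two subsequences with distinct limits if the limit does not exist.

Examine the behaviour of a_n along subsequences.
Even-n subsequence a_{2k} = 5 + 3/(2k) -> 5. Odd-n subsequence a_{2k+1} = 5 - 3/(2k+1) -> 5. Both tend to 5, which suggests the limit is 5; verify directly.
|a_n - 5| = |(-1)^n * 3/n| = 3/n for every n >= 1.
Given epsilon > 0, choose a positive integer N > 3/epsilon. Then for all n >= N, |a_n - 5| = 3/n <= 3/N < epsilon.
So by the definition of the limit, lim a_n exists and equals 5.

5


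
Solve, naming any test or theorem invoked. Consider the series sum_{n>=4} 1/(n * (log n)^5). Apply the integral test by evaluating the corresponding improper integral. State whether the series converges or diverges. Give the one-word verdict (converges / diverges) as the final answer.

Let f(x) = 1/(x*log(x)^5). Then f is positive, continuous, and decreasing on [4, infinity), so the integral test applies.
Compute the improper integral int_{4}^infinity f(x) dx:
  antiderivative F(x) = -1/(4*log(x)^4).
  F(x) -> 0 as x -> infinity.  int = 0 - F(4) = 1/(4*log(4)^4) < infinity. By the integral test, the series converges.

converges


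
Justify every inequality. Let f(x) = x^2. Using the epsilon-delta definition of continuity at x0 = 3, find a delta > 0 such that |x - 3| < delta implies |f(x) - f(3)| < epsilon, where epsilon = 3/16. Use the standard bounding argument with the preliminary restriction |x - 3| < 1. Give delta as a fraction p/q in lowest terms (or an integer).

Factor: |x^2 - (3)^2| = |x - 3| * |x + 3|.
Impose |x - 3| < 1 first. Then |x + 3| = |(x - 3) + 2*(3)| <= |x - 3| + 2*|3| < 1 + 6 = 7.
So |x^2 - (3)^2| < delta * 7.
We need delta * 7 <= 3/16, i.e. delta <= 3/16/7 = 3/112.
Since 3/112 < 1, this is tighter than 1; take delta = 3/112.
So delta = 3/112 works.

3/112


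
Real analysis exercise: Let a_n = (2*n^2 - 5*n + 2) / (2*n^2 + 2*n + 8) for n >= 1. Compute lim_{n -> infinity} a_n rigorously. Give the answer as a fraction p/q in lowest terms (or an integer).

Divide numerator and denominator by n^2, the highest power:
numerator / n^2 = 2 - 5/n + 2/n^2
denominator / n^2 = 2 + 2/n + 8/n^2
As n -> infinity, all terms of the form c/n^k (k >= 1) tend to 0.
So numerator / n^2 -> 2 and denominator / n^2 -> 2.
Therefore lim a_n = 1.

1


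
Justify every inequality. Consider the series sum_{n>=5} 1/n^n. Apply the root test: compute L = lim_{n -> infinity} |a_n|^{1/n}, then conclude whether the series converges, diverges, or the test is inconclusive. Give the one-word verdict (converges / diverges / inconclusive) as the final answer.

Let a_n denote the general term. Form |a_n|^(1/n) and simplify:
|a_n|^(1/n) = 1/n
Take the limit as n -> infinity: L = 0.
Since L = 0 < 1, the root test implies convergence.

converges


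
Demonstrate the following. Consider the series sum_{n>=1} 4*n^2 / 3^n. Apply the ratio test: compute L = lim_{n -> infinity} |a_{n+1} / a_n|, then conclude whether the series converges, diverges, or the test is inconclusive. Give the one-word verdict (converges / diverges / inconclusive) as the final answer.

Let a_n denote the general term. Form the ratio a_{n+1}/a_n and simplify:
a_{n+1}/a_n = (n + 1)^2/(3*n^2)
Take the limit as n -> infinity: L = 1/3.
Since L = 1/3 < 1, the ratio test implies the series converges.

converges


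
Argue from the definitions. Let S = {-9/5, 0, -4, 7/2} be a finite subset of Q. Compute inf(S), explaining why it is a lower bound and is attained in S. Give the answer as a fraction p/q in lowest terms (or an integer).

S is finite, so inf(S) = min(S).
Sorted increasing:
-4, -9/5, 0, 7/2
The extremum is -4.
For every x in S, x >= -4. And -4 is in S, so it is attained.
Therefore inf(S) = -4.

-4


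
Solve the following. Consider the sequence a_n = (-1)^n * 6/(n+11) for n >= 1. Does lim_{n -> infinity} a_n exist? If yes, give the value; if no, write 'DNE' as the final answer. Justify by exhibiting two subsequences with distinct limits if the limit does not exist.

Examine the behaviour of a_n along subsequences.
Even-n subsequence a_{2k} = 6/(2k+11) -> 0. Odd-n subsequence a_{2k+1} = -6/(2k+12) -> 0. Both tend to 0, which suggests the limit is 0; verify directly.
|a_n - 0| = 6/(n+11) < 6/n for every n >= 1.
Given epsilon > 0, choose a positive integer N > 6/epsilon. Then for all n >= N, |a_n| < 6/n <= 6/N < epsilon.
So by the definition of the limit, lim a_n exists and equals 0.

0


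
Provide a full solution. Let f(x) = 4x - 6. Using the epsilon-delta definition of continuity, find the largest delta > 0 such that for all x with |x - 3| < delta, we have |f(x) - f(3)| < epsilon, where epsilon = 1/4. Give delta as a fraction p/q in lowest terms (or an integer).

We compute f(3) = 4*(3) - 6 = 6.
|f(x) - f(3)| = |4x - 6 - (6)| = |4(x - 3)| = 4|x - 3|.
We need 4|x - 3| < 1/4, i.e. |x - 3| < 1/4 / 4 = 1/16.
So any delta <= 1/16 works. Conversely, if delta > 1/16, then x = 3 + 1/16 satisfies |x - 3| = 1/16 < delta but |f(x) - f(3)| = 4 * 1/16 = 1/4, which is not < 1/4; so no larger delta works.
Hence the largest such delta is 1/16.

1/16


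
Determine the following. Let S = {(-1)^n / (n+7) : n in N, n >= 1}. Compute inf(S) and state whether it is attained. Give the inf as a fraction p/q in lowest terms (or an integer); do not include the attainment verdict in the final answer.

Analysis:
- Values: -1/8, 1/9, -1/10, 1/11, -1/12, ...
- Positive terms (even n): 1/(2+7), 1/(4+7), ... decreasing -> max = 1/9 (n=2).
- Negative terms (odd n): -1/(1+7), -1/(3+7), ... increasing -> min = -1/8 (n=1).
- So sup = 1/9 (attained at n=2); inf = -1/8 (attained at n=1).
Conclusion: inf(S) = -1/8, attained in S.

-1/8


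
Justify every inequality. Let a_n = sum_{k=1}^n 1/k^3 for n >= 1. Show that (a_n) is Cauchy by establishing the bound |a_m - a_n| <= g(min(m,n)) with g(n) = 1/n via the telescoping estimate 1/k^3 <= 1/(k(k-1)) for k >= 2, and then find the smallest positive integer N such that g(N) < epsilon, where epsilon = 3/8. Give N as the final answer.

For m > n >= 1: |a_m - a_n| = sum_{k=n+1}^m 1/k^3.
Use 1/k^3 <= 1/(k(k-1)) = 1/(k-1) - 1/k for k >= 2 (which holds since k^3 >= k^2 >= k(k-1) for k >= 2):
sum_{k=n+1}^m 1/k^3 <= sum_{k=n+1}^m (1/(k-1) - 1/k) = 1/n - 1/m <= 1/n.
By symmetry the same bound holds with n,m swapped, so |a_m - a_n| <= 1/min(m,n) = g(min(m,n)). Since g(n) -> 0, (a_n) is Cauchy.
Now solve g(N) < 3/8: 1/N < 3/8 <=> N > 1/(3/8) = 8/3.
The smallest integer strictly greater than 8/3 is N = 3.
Check: g(3) = 1/3 < 3/8; g(2) = 1/2 >= 3/8. So N = 3.

3


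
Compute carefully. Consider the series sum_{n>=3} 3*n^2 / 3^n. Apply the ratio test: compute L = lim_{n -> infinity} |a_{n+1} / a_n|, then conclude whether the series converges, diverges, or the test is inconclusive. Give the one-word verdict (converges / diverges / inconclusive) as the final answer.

Let a_n denote the general term. Form the ratio a_{n+1}/a_n and simplify:
a_{n+1}/a_n = (n + 1)^2/(3*n^2)
Take the limit as n -> infinity: L = 1/3.
Since L = 1/3 < 1, the ratio test implies the series converges.

converges


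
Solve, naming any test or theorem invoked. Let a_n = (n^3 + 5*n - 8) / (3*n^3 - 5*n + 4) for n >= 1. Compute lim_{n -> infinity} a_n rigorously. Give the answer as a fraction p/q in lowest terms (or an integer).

Divide numerator and denominator by n^3, the highest power:
numerator / n^3 = 1 + 5/n^2 - 8/n^3
denominator / n^3 = 3 - 5/n^2 + 4/n^3
As n -> infinity, all terms of the form c/n^k (k >= 1) tend to 0.
So numerator / n^3 -> 1 and denominator / n^3 -> 3.
Therefore lim a_n = 1/3.

1/3


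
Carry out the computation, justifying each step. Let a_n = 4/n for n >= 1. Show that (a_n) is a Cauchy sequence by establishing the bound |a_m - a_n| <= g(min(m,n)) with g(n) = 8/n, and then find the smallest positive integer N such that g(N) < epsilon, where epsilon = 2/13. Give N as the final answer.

For any m, n >= 1, by the triangle inequality:
|a_m - a_n| = |4/m - 4/n| <= 4*1/m + 4*1/n <= 8/min(m,n).
So g(n) = 8/n bounds the Cauchy difference. Since g(n) -> 0, (a_n) is Cauchy.
Now solve g(N) < 2/13: 8/N < 2/13 <=> N > 8 / (2/13) = 52.
The smallest integer strictly greater than 52 is N = 53.
Check: g(53) = 8/53 = 8/53 < 2/13; g(52) = 2/13 >= 2/13. So N = 53.

53


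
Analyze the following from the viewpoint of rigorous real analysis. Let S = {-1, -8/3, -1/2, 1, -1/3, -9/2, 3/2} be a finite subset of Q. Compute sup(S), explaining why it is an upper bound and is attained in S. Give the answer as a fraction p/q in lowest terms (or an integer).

S is finite, so sup(S) = max(S).
Sorted decreasing:
3/2, 1, -1/3, -1/2, -1, -8/3, -9/2
The extremum is 3/2.
For every x in S, x <= 3/2. And 3/2 is in S, so it is attained.
Therefore sup(S) = 3/2.

3/2


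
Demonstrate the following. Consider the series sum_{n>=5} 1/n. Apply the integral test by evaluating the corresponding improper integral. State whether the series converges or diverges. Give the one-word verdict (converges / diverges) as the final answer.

Let f(x) = 1/x. Then f is positive, continuous, and decreasing on [5, infinity), so the integral test applies.
Compute the improper integral int_{5}^infinity f(x) dx:
  antiderivative F(x) = log(x).
  As x -> infinity, log(x) -> infinity.
  So int = infinity - log(5) = infinity. By the integral test, the series diverges.

diverges


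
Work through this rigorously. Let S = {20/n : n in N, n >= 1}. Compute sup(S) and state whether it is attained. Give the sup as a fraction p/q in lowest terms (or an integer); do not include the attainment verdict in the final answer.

Analysis:
- Values: 20, 10, 20/3, 5, ... strictly decreasing.
- The maximum is 20 (n=1); sup = 20 (attained).
- The set is bounded below by 0; 20/n -> 0 so 0 is the greatest lower bound.
- 0 is not in the set, so inf = 0 is not attained.
Conclusion: sup(S) = 20, attained in S.

20


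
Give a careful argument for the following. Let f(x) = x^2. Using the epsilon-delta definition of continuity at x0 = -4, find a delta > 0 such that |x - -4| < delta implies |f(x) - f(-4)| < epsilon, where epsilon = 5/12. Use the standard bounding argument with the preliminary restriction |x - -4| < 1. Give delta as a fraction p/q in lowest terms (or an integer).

Factor: |x^2 - (-4)^2| = |x - -4| * |x + -4|.
Impose |x - -4| < 1 first. Then |x + -4| = |(x - -4) + 2*(-4)| <= |x - -4| + 2*|-4| < 1 + 8 = 9.
So |x^2 - (-4)^2| < delta * 9.
We need delta * 9 <= 5/12, i.e. delta <= 5/12/9 = 5/108.
Since 5/108 < 1, this is tighter than 1; take delta = 5/108.
So delta = 5/108 works.

5/108


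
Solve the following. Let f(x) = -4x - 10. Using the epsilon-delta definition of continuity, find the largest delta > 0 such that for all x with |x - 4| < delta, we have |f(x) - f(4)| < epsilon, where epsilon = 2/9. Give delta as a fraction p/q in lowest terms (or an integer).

We compute f(4) = -4*(4) - 10 = -26.
|f(x) - f(4)| = |-4x - 10 - (-26)| = |-4(x - 4)| = 4|x - 4|.
We need 4|x - 4| < 2/9, i.e. |x - 4| < 2/9 / 4 = 1/18.
So any delta <= 1/18 works. Conversely, if delta > 1/18, then x = 4 + 1/18 satisfies |x - 4| = 1/18 < delta but |f(x) - f(4)| = 4 * 1/18 = 2/9, which is not < 2/9; so no larger delta works.
Hence the largest such delta is 1/18.

1/18


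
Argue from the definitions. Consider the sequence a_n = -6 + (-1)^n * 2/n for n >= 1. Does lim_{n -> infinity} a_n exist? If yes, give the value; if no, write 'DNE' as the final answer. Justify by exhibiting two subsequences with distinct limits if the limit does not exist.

Examine the behaviour of a_n along subsequences.
Even-n subsequence a_{2k} = -6 + 2/(2k) -> -6. Odd-n subsequence a_{2k+1} = -6 - 2/(2k+1) -> -6. Both tend to -6, which suggests the limit is -6; verify directly.
|a_n - (-6)| = |(-1)^n * 2/n| = 2/n for every n >= 1.
Given epsilon > 0, choose a positive integer N > 2/epsilon. Then for all n >= N, |a_n - (-6)| = 2/n <= 2/N < epsilon.
So by the definition of the limit, lim a_n exists and equals -6.

-6


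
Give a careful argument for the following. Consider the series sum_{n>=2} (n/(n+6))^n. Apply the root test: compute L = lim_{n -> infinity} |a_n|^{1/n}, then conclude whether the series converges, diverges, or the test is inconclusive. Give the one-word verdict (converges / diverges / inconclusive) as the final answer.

Let a_n denote the general term. Form |a_n|^(1/n) and simplify:
|a_n|^(1/n) = n/(n + 6)
Take the limit as n -> infinity: L = 1.
Since L = 1, the root test is inconclusive. (In fact a_n = (n/(n+6))^n -> e^(-6) != 0, so the nth-term test shows divergence; but the root test itself gives no conclusion.)

inconclusive


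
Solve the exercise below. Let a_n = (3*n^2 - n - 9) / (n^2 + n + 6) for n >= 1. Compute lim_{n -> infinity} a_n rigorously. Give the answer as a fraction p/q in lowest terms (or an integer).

Divide numerator and denominator by n^2, the highest power:
numerator / n^2 = 3 - 1/n - 9/n^2
denominator / n^2 = 1 + 1/n + 6/n^2
As n -> infinity, all terms of the form c/n^k (k >= 1) tend to 0.
So numerator / n^2 -> 3 and denominator / n^2 -> 1.
Therefore lim a_n = 3.

3


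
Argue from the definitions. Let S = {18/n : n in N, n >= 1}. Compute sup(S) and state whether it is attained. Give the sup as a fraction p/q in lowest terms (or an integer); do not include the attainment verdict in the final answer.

Analysis:
- Values: 18, 9, 6, 9/2, ... strictly decreasing.
- The maximum is 18 (n=1); sup = 18 (attained).
- The set is bounded below by 0; 18/n -> 0 so 0 is the greatest lower bound.
- 0 is not in the set, so inf = 0 is not attained.
Conclusion: sup(S) = 18, attained in S.

18


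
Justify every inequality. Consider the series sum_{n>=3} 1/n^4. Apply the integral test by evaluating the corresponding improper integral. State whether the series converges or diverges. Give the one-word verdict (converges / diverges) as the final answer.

Let f(x) = x^(-4). Then f is positive, continuous, and decreasing on [3, infinity), so the integral test applies.
Compute the improper integral int_{3}^infinity f(x) dx:
  antiderivative F(x) = -1/(3*x^3).
  As x -> infinity, F(x) -> 0 (since p = 4 > 1).
  So int = F(infinity) - F(3) = 0 - (-1/81) = 1/81.
  Finite, so by the integral test, the series converges.

converges


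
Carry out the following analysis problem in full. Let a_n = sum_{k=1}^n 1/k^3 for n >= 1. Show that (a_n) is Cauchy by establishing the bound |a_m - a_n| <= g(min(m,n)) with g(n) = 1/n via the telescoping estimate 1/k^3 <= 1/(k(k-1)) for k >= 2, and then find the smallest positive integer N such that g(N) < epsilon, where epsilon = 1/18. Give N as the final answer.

For m > n >= 1: |a_m - a_n| = sum_{k=n+1}^m 1/k^3.
Use 1/k^3 <= 1/(k(k-1)) = 1/(k-1) - 1/k for k >= 2 (which holds since k^3 >= k^2 >= k(k-1) for k >= 2):
sum_{k=n+1}^m 1/k^3 <= sum_{k=n+1}^m (1/(k-1) - 1/k) = 1/n - 1/m <= 1/n.
By symmetry the same bound holds with n,m swapped, so |a_m - a_n| <= 1/min(m,n) = g(min(m,n)). Since g(n) -> 0, (a_n) is Cauchy.
Now solve g(N) < 1/18: 1/N < 1/18 <=> N > 1/(1/18) = 18.
The smallest integer strictly greater than 18 is N = 19.
Check: g(19) = 1/19 < 1/18; g(18) = 1/18 >= 1/18. So N = 19.

19


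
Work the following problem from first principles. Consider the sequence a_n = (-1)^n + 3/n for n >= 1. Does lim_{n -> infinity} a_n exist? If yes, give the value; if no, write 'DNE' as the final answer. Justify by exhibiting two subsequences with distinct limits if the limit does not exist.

Examine the behaviour of a_n along subsequences.
a_{2k} = 1 + 3/(2k) -> 1. a_{2k+1} = -1 + 3/(2k+1) -> -1.
Since these two subsequential limits are 1 and -1, distinct, the full sequence cannot converge (a convergent sequence has all subsequences tending to the same limit). So lim a_n does not exist.

DNE


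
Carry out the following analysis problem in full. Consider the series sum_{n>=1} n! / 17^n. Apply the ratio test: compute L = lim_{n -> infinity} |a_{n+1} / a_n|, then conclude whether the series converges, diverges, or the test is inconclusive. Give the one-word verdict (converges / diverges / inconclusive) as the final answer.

Let a_n denote the general term. Form the ratio a_{n+1}/a_n and simplify:
a_{n+1}/a_n = n/17 + 1/17
Take the limit as n -> infinity: L = infinity.
Since L = infinity > 1 (or L = infinity), the ratio test implies the series diverges.

diverges


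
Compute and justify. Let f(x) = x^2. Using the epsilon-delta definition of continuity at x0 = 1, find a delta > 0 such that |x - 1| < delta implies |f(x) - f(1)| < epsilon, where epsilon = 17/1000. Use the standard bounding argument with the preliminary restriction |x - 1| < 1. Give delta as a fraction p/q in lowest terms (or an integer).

Factor: |x^2 - (1)^2| = |x - 1| * |x + 1|.
Impose |x - 1| < 1 first. Then |x + 1| = |(x - 1) + 2*(1)| <= |x - 1| + 2*|1| < 1 + 2 = 3.
So |x^2 - (1)^2| < delta * 3.
We need delta * 3 <= 17/1000, i.e. delta <= 17/1000/3 = 17/3000.
Since 17/3000 < 1, this is tighter than 1; take delta = 17/3000.
So delta = 17/3000 works.

17/3000


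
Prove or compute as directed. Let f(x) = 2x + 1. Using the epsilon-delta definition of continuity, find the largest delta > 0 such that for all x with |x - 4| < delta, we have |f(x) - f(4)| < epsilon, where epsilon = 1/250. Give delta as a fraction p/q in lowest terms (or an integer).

We compute f(4) = 2*(4) + 1 = 9.
|f(x) - f(4)| = |2x + 1 - (9)| = |2(x - 4)| = 2|x - 4|.
We need 2|x - 4| < 1/250, i.e. |x - 4| < 1/250 / 2 = 1/500.
So any delta <= 1/500 works. Conversely, if delta > 1/500, then x = 4 + 1/500 satisfies |x - 4| = 1/500 < delta but |f(x) - f(4)| = 2 * 1/500 = 1/250, which is not < 1/250; so no larger delta works.
Hence the largest such delta is 1/500.

1/500


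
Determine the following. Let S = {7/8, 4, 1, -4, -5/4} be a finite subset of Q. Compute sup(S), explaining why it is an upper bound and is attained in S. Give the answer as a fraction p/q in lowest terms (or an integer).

S is finite, so sup(S) = max(S).
Sorted decreasing:
4, 1, 7/8, -5/4, -4
The extremum is 4.
For every x in S, x <= 4. And 4 is in S, so it is attained.
Therefore sup(S) = 4.

4


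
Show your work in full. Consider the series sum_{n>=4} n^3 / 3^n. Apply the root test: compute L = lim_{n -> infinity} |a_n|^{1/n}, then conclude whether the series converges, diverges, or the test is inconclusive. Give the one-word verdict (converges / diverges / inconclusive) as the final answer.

Let a_n denote the general term. Form |a_n|^(1/n) and simplify:
|a_n|^(1/n) = n^(3/n)/3
Take the limit as n -> infinity: L = 1/3.
Since L = 1/3 < 1, the root test implies convergence.

converges


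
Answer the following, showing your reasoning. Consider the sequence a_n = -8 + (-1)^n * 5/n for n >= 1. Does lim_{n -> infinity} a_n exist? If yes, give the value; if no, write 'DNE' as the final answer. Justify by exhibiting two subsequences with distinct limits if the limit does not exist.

Examine the behaviour of a_n along subsequences.
Even-n subsequence a_{2k} = -8 + 5/(2k) -> -8. Odd-n subsequence a_{2k+1} = -8 - 5/(2k+1) -> -8. Both tend to -8, which suggests the limit is -8; verify directly.
|a_n - (-8)| = |(-1)^n * 5/n| = 5/n for every n >= 1.
Given epsilon > 0, choose a positive integer N > 5/epsilon. Then for all n >= N, |a_n - (-8)| = 5/n <= 5/N < epsilon.
So by the definition of the limit, lim a_n exists and equals -8.

-8
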